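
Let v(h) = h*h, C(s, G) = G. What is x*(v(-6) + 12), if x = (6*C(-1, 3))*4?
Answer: 3456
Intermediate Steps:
v(h) = h**2
x = 72 (x = (6*3)*4 = 18*4 = 72)
x*(v(-6) + 12) = 72*((-6)**2 + 12) = 72*(36 + 12) = 72*48 = 3456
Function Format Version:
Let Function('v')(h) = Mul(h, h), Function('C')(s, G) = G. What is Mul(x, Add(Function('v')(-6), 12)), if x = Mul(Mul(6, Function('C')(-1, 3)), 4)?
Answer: 3456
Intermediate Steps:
Function('v')(h) = Pow(h, 2)
x = 72 (x = Mul(Mul(6, 3), 4) = Mul(18, 4) = 72)
Mul(x, Add(Function('v')(-6), 12)) = Mul(72, Add(Pow(-6, 2), 12)) = Mul(72, Add(36, 12)) = Mul(72, 48) = 3456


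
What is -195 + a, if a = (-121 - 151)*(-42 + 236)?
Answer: -52963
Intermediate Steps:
a = -52768 (a = -272*194 = -52768)
-195 + a = -195 - 52768 = -52963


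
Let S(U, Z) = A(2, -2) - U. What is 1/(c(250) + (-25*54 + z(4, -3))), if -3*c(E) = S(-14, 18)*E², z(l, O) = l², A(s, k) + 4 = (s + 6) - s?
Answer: -3/1004002 ≈ -2.9880e-6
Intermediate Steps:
A(s, k) = 2 (A(s, k) = -4 + ((s + 6) - s) = -4 + ((6 + s) - s) = -4 + 6 = 2)
S(U, Z) = 2 - U
c(E) = -16*E²/3 (c(E) = -(2 - 1*(-14))*E²/3 = -(2 + 14)*E²/3 = -16*E²/3)
1/(c(250) + (-25*54 + z(4, -3))) = 1/(-16/3*250² + (-25*54 + 4²)) = 1/(-16/3*62500 + (-1350 + 16)) = 1/(-1000000/3 - 1334) = 1/(-1004002/3) = -3/1004002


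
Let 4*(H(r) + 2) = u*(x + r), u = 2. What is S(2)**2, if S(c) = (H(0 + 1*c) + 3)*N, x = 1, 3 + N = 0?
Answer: 225/4 ≈ 56.250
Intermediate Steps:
N = -3 (N = -3 + 0 = -3)
H(r) = -3/2 + r/2 (H(r) = -2 + (2*(1 + r))/4 = -2 + (2 + 2*r)/4 = -2 + (1/2 + r/2) = -3/2 + r/2)
S(c) = -9/2 - 3*c/2 (S(c) = ((-3/2 + (0 + 1*c)/2) + 3)*(-3) = ((-3/2 + (0 + c)/2) + 3)*(-3) = ((-3/2 + c/2) + 3)*(-3) = (3/2 + c/2)*(-3) = -9/2 - 3*c/2)
S(2)**2 = (-9/2 - 3/2*2)**2 = (-9/2 - 3)**2 = (-15/2)**2 = 225/4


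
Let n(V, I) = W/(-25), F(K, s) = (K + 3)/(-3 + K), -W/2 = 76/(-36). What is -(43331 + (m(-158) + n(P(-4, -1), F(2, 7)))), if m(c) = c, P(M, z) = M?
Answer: -9713887/225 ≈ -43173.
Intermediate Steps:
W = 38/9 (W = -152/(-36) = -152*(-1)/36 = -2*(-19/9) = 38/9 ≈ 4.2222)
F(K, s) = (3 + K)/(-3 + K)
n(V, I) = -38/225 (n(V, I) = (38/9)/(-25) = (38/9)*(-1/25) = -38/225)
-(43331 + (m(-158) + n(P(-4, -1), F(2, 7)))) = -(43331 + (-158 - 38/225)) = -(43331 - 35588/225) = -1*9713887/225 = -9713887/225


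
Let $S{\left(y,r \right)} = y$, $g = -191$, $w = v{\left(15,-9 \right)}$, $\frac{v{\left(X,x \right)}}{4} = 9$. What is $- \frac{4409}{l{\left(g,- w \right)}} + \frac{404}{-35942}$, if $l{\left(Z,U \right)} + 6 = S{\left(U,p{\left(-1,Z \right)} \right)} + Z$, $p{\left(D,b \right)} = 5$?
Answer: $\frac{79187073}{4187243} \approx 18.911$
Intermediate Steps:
$v{\left(X,x \right)} = 36$ ($v{\left(X,x \right)} = 4 \cdot 9 = 36$)
$w = 36$
$l{\left(Z,U \right)} = -6 + U + Z$ ($l{\left(Z,U \right)} = -6 + \left(U + Z\right) = -6 + U + Z$)
$- \frac{4409}{l{\left(g,- w \right)}} + \frac{404}{-35942} = - \frac{4409}{-6 - 36 - 191} + \frac{404}{-35942} = - \frac{4409}{-6 - 36 - 191} + 404 \left(- \frac{1}{35942}\right) = - \frac{4409}{-233} - \frac{202}{17971} = \left(-4409\right) \left(- \frac{1}{233}\right) - \frac{202}{17971} = \frac{4409}{233} - \frac{202}{17971} = \frac{79187073}{4187243}$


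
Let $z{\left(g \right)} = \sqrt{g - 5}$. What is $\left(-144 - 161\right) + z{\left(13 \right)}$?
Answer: $-305 + 2 \sqrt{2} \approx -302.17$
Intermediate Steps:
$z{\left(g \right)} = \sqrt{-5 + g}$
$\left(-144 - 161\right) + z{\left(13 \right)} = \left(-144 - 161\right) + \sqrt{-5 + 13} = -305 + \sqrt{8} = -305 + 2 \sqrt{2}$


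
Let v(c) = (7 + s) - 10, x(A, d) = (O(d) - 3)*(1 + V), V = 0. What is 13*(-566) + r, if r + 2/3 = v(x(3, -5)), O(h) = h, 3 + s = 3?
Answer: -22085/3 ≈ -7361.7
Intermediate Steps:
s = 0 (s = -3 + 3 = 0)
x(A, d) = -3 + d (x(A, d) = (d - 3)*(1 + 0) = (-3 + d)*1 = -3 + d)
v(c) = -3 (v(c) = (7 + 0) - 10 = 7 - 10 = -3)
r = -11/3 (r = -⅔ - 3 = -11/3 ≈ -3.6667)
13*(-566) + r = 13*(-566) - 11/3 = -7358 - 11/3 = -22085/3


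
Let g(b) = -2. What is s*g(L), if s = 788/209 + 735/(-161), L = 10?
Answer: 7642/4807 ≈ 1.5898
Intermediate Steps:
s = -3821/4807 (s = 788*(1/209) + 735*(-1/161) = 788/209 - 105/23 = -3821/4807 ≈ -0.79488)
s*g(L) = -3821/4807*(-2) = 7642/4807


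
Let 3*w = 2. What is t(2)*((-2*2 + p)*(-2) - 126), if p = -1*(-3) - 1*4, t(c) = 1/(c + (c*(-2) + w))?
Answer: 87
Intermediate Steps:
w = ⅔ (w = (⅓)*2 = ⅔ ≈ 0.66667)
t(c) = 1/(⅔ - c) (t(c) = 1/(c + (c*(-2) + ⅔)) = 1/(c + (-2*c + ⅔)) = 1/(c + (⅔ - 2*c)) = 1/(⅔ - c))
p = -1 (p = 3 - 4 = -1)
t(2)*((-2*2 + p)*(-2) - 126) = (-3/(-2 + 3*2))*((-2*2 - 1)*(-2) - 126) = (-3/(-2 + 6))*((-4 - 1)*(-2) - 126) = (-3/4)*(-5*(-2) - 126) = (-3*¼)*(10 - 126) = -¾*(-116) = 87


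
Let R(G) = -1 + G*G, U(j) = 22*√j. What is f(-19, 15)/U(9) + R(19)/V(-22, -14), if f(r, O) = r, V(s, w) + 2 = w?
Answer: -752/33 ≈ -22.788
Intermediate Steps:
V(s, w) = -2 + w
R(G) = -1 + G²
f(-19, 15)/U(9) + R(19)/V(-22, -14) = -19/(22*√9) + (-1 + 19²)/(-2 - 14) = -19/(22*3) + (-1 + 361)/(-16) = -19/66 + 360*(-1/16) = -19*1/66 - 45/2 = -19/66 - 45/2 = -752/33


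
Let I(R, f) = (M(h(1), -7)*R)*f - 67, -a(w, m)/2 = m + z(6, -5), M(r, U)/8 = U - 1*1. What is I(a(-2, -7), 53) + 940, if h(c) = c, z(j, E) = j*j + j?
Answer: 238313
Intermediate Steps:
z(j, E) = j + j**2 (z(j, E) = j**2 + j = j + j**2)
M(r, U) = -8 + 8*U (M(r, U) = 8*(U - 1*1) = 8*(U - 1) = 8*(-1 + U) = -8 + 8*U)
a(w, m) = -84 - 2*m (a(w, m) = -2*(m + 6*(1 + 6)) = -2*(m + 6*7) = -2*(m + 42) = -2*(42 + m) = -84 - 2*m)
I(R, f) = -67 - 64*R*f (I(R, f) = ((-8 + 8*(-7))*R)*f - 67 = ((-8 - 56)*R)*f - 67 = (-64*R)*f - 67 = -64*R*f - 67 = -67 - 64*R*f)
I(a(-2, -7), 53) + 940 = (-67 - 64*(-84 - 2*(-7))*53) + 940 = (-67 - 64*(-84 + 14)*53) + 940 = (-67 - 64*(-70)*53) + 940 = (-67 + 237440) + 940 = 237373 + 940 = 238313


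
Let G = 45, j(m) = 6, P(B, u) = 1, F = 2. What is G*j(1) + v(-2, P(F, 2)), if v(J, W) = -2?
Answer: 268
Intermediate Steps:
G*j(1) + v(-2, P(F, 2)) = 45*6 - 2 = 270 - 2 = 268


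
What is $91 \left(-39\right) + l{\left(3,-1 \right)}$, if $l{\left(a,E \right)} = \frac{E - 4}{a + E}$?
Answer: $- \frac{7103}{2} \approx -3551.5$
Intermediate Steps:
$l{\left(a,E \right)} = \frac{-4 + E}{E + a}$
$91 \left(-39\right) + l{\left(3,-1 \right)} = 91 \left(-39\right) + \frac{-4 - 1}{-1 + 3} = -3549 + \frac{1}{2} \left(-5\right) = -3549 - \frac{5}{2} = - \frac{7103}{2}$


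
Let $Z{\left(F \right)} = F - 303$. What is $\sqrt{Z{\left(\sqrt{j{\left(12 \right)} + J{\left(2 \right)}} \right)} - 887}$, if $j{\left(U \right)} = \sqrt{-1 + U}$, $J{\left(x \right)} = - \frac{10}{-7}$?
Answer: $\frac{\sqrt{-58310 + 7 \sqrt{7} \sqrt{10 + 7 \sqrt{11}}}}{7} \approx 34.465 i$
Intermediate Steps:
$J{\left(x \right)} = \frac{10}{7}$ ($J{\left(x \right)} = \left(-10\right) \left(- \frac{1}{7}\right) = \frac{10}{7}$)
$Z{\left(F \right)} = -303 + F$ ($Z{\left(F \right)} = F - 303 = -303 + F$)
$\sqrt{Z{\left(\sqrt{j{\left(12 \right)} + J{\left(2 \right)}} \right)} - 887} = \sqrt{\left(-303 + \sqrt{\sqrt{-1 + 12} + \frac{10}{7}}\right) - 887} = \sqrt{\left(-303 + \sqrt{\sqrt{11} + \frac{10}{7}}\right) - 887} = \sqrt{\left(-303 + \sqrt{\frac{10}{7} + \sqrt{11}}\right) - 887} = \sqrt{-1190 + \sqrt{\frac{10}{7} + \sqrt{11}}}$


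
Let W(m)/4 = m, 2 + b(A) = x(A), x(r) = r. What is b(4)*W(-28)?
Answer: -224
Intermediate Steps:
b(A) = -2 + A
W(m) = 4*m
b(4)*W(-28) = (-2 + 4)*(4*(-28)) = 2*(-112) = -224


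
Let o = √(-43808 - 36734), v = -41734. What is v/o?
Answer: 271*I*√80542/523 ≈ 147.05*I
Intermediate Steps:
o = I*√80542 (o = √(-80542) = I*√80542 ≈ 283.8*I)
v/o = -41734*(-I*√80542/80542) = -(-271)*I*√80542/523 = 271*I*√80542/523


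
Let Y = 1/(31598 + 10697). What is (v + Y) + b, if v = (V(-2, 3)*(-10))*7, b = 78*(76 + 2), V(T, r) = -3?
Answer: 266204731/42295 ≈ 6294.0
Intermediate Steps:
Y = 1/42295 ≈ 2.3643e-5
b = 6084 (b = 78*78 = 6084)
v = 210 (v = -3*(-10)*7 = 30*7 = 210)
(v + Y) + b = (210 + 1/42295) + 6084 = 8881951/42295 + 6084 = 266204731/42295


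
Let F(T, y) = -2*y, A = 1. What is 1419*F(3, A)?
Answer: -2838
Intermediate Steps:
1419*F(3, A) = 1419*(-2*1) = 1419*(-2) = -2838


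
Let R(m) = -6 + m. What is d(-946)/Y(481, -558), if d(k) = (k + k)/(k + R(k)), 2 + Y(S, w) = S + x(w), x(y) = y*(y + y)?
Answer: 946/591423443 ≈ 1.5995e-6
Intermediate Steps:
x(y) = 2*y**2 (x(y) = y*(2*y) = 2*y**2)
Y(S, w) = -2 + S + 2*w**2 (Y(S, w) = -2 + (S + 2*w**2) = -2 + S + 2*w**2)
d(k) = 2*k/(-6 + 2*k) (d(k) = (k + k)/(k + (-6 + k)) = (2*k)/(-6 + 2*k) = 2*k/(-6 + 2*k))
d(-946)/Y(481, -558) = (-946/(-3 - 946))/(-2 + 481 + 2*(-558)**2) = (-946/(-949))/(-2 + 481 + 2*311364) = (-946*(-1/949))/(-2 + 481 + 622728) = (946/949)/623207 = (946/949)*(1/623207) = 946/591423443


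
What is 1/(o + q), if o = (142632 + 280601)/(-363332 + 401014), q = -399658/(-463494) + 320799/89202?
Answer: 64914454489809/1018526945157367 ≈ 0.063734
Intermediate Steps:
q = 30723117437/6890765298 (q = -399658*(-1/463494) + 320799*(1/89202) = 199829/231747 + 106933/29734 = 30723117437/6890765298 ≈ 4.4586)
o = 423233/37682 ≈ 11.232
1/(o + q) = 1/(423233/37682 + 30723117437/6890765298) = 1/(1018526945157367/64914454489809) = 64914454489809/1018526945157367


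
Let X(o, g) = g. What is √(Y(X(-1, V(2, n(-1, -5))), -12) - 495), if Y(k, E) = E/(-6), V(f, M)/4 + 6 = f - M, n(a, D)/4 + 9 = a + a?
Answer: I*√493 ≈ 22.204*I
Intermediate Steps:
n(a, D) = -36 + 8*a (n(a, D) = -36 + 4*(a + a) = -36 + 4*(2*a) = -36 + 8*a)
V(f, M) = -24 - 4*M + 4*f (V(f, M) = -24 + 4*(f - M) = -24 + (-4*M + 4*f) = -24 - 4*M + 4*f)
Y(k, E) = -E/6 (Y(k, E) = E*(-⅙) = -E/6)
√(Y(X(-1, V(2, n(-1, -5))), -12) - 495) = √(-⅙*(-12) - 495) = √(2 - 495) = √(-493) = I*√493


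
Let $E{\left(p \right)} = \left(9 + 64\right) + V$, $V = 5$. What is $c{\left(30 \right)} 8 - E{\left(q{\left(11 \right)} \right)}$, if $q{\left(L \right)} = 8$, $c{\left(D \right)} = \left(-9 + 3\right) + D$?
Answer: $114$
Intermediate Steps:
$c{\left(D \right)} = -6 + D$
$E{\left(p \right)} = 78$ ($E{\left(p \right)} = \left(9 + 64\right) + 5 = 73 + 5 = 78$)
$c{\left(30 \right)} 8 - E{\left(q{\left(11 \right)} \right)} = \left(-6 + 30\right) 8 - 78 = 24 \cdot 8 - 78 = 192 - 78 = 114$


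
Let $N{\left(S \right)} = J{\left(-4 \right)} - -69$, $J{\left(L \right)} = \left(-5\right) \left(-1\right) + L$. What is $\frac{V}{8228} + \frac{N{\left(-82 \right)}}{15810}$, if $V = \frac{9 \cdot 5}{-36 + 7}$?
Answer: $\frac{94067}{22190916} \approx 0.004239$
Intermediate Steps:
$J{\left(L \right)} = 5 + L$
$V = - \frac{45}{29}$ ($V = \frac{45}{-29} = 45 \left(- \frac{1}{29}\right) = - \frac{45}{29} \approx -1.5517$)
$N{\left(S \right)} = 70$ ($N{\left(S \right)} = \left(5 - 4\right) - -69 = 1 + 69 = 70$)
$\frac{V}{8228} + \frac{N{\left(-82 \right)}}{15810} = - \frac{45}{29 \cdot 8228} + \frac{70}{15810} = \left(- \frac{45}{29}\right) \frac{1}{8228} + 70 \cdot \frac{1}{15810} = - \frac{45}{238612} + \frac{7}{1581} = \frac{94067}{22190916}$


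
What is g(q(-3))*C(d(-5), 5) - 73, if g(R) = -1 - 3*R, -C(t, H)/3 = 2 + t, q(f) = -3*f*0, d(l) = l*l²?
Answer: -442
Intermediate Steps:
d(l) = l³
q(f) = 0
C(t, H) = -6 - 3*t (C(t, H) = -3*(2 + t) = -6 - 3*t)
g(q(-3))*C(d(-5), 5) - 73 = (-1 - 3*0)*(-6 - 3*(-5)³) - 73 = (-1 + 0)*(-6 - 3*(-125)) - 73 = -(-6 + 375) - 73 = -1*369 - 73 = -369 - 73 = -442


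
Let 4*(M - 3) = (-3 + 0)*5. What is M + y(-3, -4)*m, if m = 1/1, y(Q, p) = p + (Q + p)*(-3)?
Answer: 65/4 ≈ 16.250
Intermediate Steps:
M = -3/4 (M = 3 + ((-3 + 0)*5)/4 = 3 + (-3*5)/4 = 3 + (1/4)*(-15) = 3 - 15/4 = -3/4 ≈ -0.75000)
y(Q, p) = -3*Q - 2*p (y(Q, p) = p + (-3*Q - 3*p) = -3*Q - 2*p)
m = 1
M + y(-3, -4)*m = -3/4 + (-3*(-3) - 2*(-4))*1 = -3/4 + (9 + 8)*1 = -3/4 + 17*1 = -3/4 + 17 = 65/4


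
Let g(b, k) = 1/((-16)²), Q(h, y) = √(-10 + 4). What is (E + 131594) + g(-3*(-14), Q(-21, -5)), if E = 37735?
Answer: 43348225/256 ≈ 1.6933e+5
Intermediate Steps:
Q(h, y) = I*√6 (Q(h, y) = √(-6) = I*√6)
g(b, k) = 1/256
(E + 131594) + g(-3*(-14), Q(-21, -5)) = (37735 + 131594) + 1/256 = 169329 + 1/256 = 43348225/256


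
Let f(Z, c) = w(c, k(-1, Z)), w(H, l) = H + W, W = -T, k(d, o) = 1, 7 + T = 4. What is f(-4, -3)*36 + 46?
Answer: 46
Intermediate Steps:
T = -3 (T = -7 + 4 = -3)
W = 3 (W = -1*(-3) = 3)
w(H, l) = 3 + H (w(H, l) = H + 3 = 3 + H)
f(Z, c) = 3 + c
f(-4, -3)*36 + 46 = (3 - 3)*36 + 46 = 0*36 + 46 = 0 + 46 = 46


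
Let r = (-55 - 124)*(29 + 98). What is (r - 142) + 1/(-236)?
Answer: -5398501/236 ≈ -22875.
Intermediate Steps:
r = -22733 (r = -179*127 = -22733)
(r - 142) + 1/(-236) = (-22733 - 142) + 1/(-236) = -22875 - 1/236 = -5398501/236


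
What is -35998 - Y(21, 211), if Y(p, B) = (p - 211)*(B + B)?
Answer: 44182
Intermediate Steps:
Y(p, B) = 2*B*(-211 + p) (Y(p, B) = (-211 + p)*(2*B) = 2*B*(-211 + p))
-35998 - Y(21, 211) = -35998 - 2*211*(-211 + 21) = -35998 - 2*211*(-190) = -35998 - 1*(-80180) = -35998 + 80180 = 44182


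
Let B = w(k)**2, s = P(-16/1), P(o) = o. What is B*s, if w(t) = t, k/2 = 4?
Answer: -1024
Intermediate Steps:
k = 8 (k = 2*4 = 8)
s = -16 (s = -16/1 = -16*1 = -16)
B = 64 (B = 8**2 = 64)
B*s = 64*(-16) = -1024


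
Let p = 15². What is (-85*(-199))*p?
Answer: 3805875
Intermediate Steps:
p = 225
(-85*(-199))*p = -85*(-199)*225 = 16915*225 = 3805875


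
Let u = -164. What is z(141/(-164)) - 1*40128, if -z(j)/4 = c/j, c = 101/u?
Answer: -5658452/141 ≈ -40131.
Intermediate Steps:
c = -101/164 (c = 101/(-164) = 101*(-1/164) = -101/164 ≈ -0.61585)
z(j) = 101/(41*j) (z(j) = -(-101)/(41*j) = 101/(41*j))
z(141/(-164)) - 1*40128 = 101/(41*((141/(-164)))) - 1*40128 = 101/(41*((141*(-1/164)))) - 40128 = 101/(41*(-141/164)) - 40128 = (101/41)*(-164/141) - 40128 = -404/141 - 40128 = -5658452/141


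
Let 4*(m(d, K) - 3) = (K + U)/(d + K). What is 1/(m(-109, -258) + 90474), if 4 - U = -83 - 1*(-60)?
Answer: 1468/132820467 ≈ 1.1053e-5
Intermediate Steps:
U = 27 (U = 4 - (-83 - 1*(-60)) = 4 - (-83 + 60) = 4 - 1*(-23) = 4 + 23 = 27)
m(d, K) = 3 + (27 + K)/(4*(K + d)) (m(d, K) = 3 + ((K + 27)/(d + K))/4 = 3 + ((27 + K)/(K + d))/4 = 3 + (27 + K)/(4*(K + d)))
1/(m(-109, -258) + 90474) = 1/((27 + 12*(-109) + 13*(-258))/(4*(-258 - 109)) + 90474) = 1/((¼)*(27 - 1308 - 3354)/(-367) + 90474) = 1/((¼)*(-1/367)*(-4635) + 90474) = 1/(4635/1468 + 90474) = 1/(132820467/1468) = 1468/132820467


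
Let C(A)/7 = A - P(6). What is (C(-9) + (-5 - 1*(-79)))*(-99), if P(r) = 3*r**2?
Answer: 73755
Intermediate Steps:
C(A) = -756 + 7*A (C(A) = 7*(A - 3*6**2) = 7*(A - 3*36) = 7*(A - 1*108) = 7*(A - 108) = 7*(-108 + A) = -756 + 7*A)
(C(-9) + (-5 - 1*(-79)))*(-99) = ((-756 + 7*(-9)) + (-5 - 1*(-79)))*(-99) = ((-756 - 63) + (-5 + 79))*(-99) = (-819 + 74)*(-99) = -745*(-99) = 73755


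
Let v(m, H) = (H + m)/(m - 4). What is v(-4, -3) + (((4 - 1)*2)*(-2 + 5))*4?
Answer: 583/8 ≈ 72.875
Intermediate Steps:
v(m, H) = (H + m)/(-4 + m)
v(-4, -3) + (((4 - 1)*2)*(-2 + 5))*4 = (-3 - 4)/(-4 - 4) + (((4 - 1)*2)*(-2 + 5))*4 = -7/(-8) + ((3*2)*3)*4 = -1/8*(-7) + (6*3)*4 = 7/8 + 18*4 = 7/8 + 72 = 583/8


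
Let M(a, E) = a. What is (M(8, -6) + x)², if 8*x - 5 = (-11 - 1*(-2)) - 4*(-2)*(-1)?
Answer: 169/4 ≈ 42.250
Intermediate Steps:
x = -3/2 (x = 5/8 + ((-11 - 1*(-2)) - 4*(-2)*(-1))/8 = 5/8 + ((-11 + 2) + 8*(-1))/8 = 5/8 + (-9 - 8)/8 = 5/8 + (⅛)*(-17) = 5/8 - 17/8 = -3/2 ≈ -1.5000)
(M(8, -6) + x)² = (8 - 3/2)² = (13/2)² = 169/4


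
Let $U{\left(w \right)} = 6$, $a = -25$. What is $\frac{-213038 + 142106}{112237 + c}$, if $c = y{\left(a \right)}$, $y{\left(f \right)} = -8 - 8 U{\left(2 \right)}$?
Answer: $- \frac{70932}{112181} \approx -0.6323$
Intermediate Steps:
$y{\left(f \right)} = -56$ ($y{\left(f \right)} = -8 - 48 = -56$)
$c = -56$
$\frac{-213038 + 142106}{112237 + c} = \frac{-213038 + 142106}{112237 - 56} = - \frac{70932}{112181}$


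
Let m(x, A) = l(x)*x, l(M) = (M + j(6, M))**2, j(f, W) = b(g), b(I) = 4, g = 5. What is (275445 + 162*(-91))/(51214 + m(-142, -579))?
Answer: -260703/2653034 ≈ -0.098266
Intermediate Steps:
j(f, W) = 4
l(M) = (4 + M)**2 (l(M) = (M + 4)**2 = (4 + M)**2)
m(x, A) = x*(4 + x)**2 (m(x, A) = (4 + x)**2*x = x*(4 + x)**2)
(275445 + 162*(-91))/(51214 + m(-142, -579)) = (275445 + 162*(-91))/(51214 - 142*(4 - 142)**2) = (275445 - 14742)/(51214 - 142*(-138)**2) = 260703/(51214 - 142*19044) = 260703/(51214 - 2704248) = 260703/(-2653034) = 260703*(-1/2653034) = -260703/2653034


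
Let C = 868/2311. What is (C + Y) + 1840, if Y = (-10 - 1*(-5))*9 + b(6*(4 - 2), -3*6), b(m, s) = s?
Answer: 4107515/2311 ≈ 1777.4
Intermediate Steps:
C = 868/2311 (C = 868*(1/2311) = 868/2311 ≈ 0.37560)
Y = -63 (Y = (-10 - 1*(-5))*9 - 3*6 = (-10 + 5)*9 - 18 = -5*9 - 18 = -45 - 18 = -63)
(C + Y) + 1840 = (868/2311 - 63) + 1840 = -144725/2311 + 1840 = 4107515/2311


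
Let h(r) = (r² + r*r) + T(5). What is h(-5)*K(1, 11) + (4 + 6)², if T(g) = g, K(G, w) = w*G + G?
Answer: 760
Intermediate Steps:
K(G, w) = G + G*w (K(G, w) = G*w + G = G + G*w)
h(r) = 5 + 2*r² (h(r) = (r² + r*r) + 5 = (r² + r²) + 5 = 2*r² + 5 = 5 + 2*r²)
h(-5)*K(1, 11) + (4 + 6)² = (5 + 2*(-5)²)*(1*(1 + 11)) + (4 + 6)² = (5 + 2*25)*(1*12) + 10² = (5 + 50)*12 + 100 = 55*12 + 100 = 660 + 100 = 760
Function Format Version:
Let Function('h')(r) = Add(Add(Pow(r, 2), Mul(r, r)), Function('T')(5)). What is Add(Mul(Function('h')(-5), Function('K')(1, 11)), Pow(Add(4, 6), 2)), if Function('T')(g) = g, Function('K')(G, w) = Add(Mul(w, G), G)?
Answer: 760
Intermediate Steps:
Function('K')(G, w) = Add(G, Mul(G, w)) (Function('K')(G, w) = Add(Mul(G, w), G) = Add(G, Mul(G, w)))
Function('h')(r) = Add(5, Mul(2, Pow(r, 2))) (Function('h')(r) = Add(Add(Pow(r, 2), Mul(r, r)), 5) = Add(Add(Pow(r, 2), Pow(r, 2)), 5) = Add(Mul(2, Pow(r, 2)), 5) = Add(5, Mul(2, Pow(r, 2))))
Add(Mul(Function('h')(-5), Function('K')(1, 11)), Pow(Add(4, 6), 2)) = Add(Mul(Add(5, Mul(2, Pow(-5, 2))), Mul(1, Add(1, 11))), Pow(Add(4, 6), 2)) = Add(Mul(Add(5, Mul(2, 25)), Mul(1, 12)), Pow(10, 2)) = Add(Mul(Add(5, 50), 12), 100) = Add(Mul(55, 12), 100) = Add(660, 100) = 760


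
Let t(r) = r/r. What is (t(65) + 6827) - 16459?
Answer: -9631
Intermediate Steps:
t(r) = 1
(t(65) + 6827) - 16459 = (1 + 6827) - 16459 = 6828 - 16459 = -9631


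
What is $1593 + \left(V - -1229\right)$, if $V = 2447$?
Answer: $5269$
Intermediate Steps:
$1593 + \left(V - -1229\right) = 1593 + \left(2447 - -1229\right) = 1593 + \left(2447 + 1229\right) = 1593 + 3676 = 5269$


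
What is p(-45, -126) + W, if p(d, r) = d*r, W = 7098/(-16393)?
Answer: 549948/97 ≈ 5669.6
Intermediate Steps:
W = -42/97 (W = 7098*(-1/16393) = -42/97 ≈ -0.43299)
p(-45, -126) + W = -45*(-126) - 42/97 = 5670 - 42/97 = 549948/97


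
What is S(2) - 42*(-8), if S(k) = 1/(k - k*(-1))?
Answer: 1345/4 ≈ 336.25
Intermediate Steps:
S(k) = 1/(2*k) (S(k) = 1/(k - (-1)*k) = 1/(k + k) = 1/(2*k))
S(2) - 42*(-8) = (1/2)/2 - 42*(-8) = (1/2)*(1/2) + 336 = 1/4 + 336 = 1345/4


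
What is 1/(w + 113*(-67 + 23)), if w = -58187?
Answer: -1/63159 ≈ -1.5833e-5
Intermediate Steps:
1/(w + 113*(-67 + 23)) = 1/(-58187 + 113*(-67 + 23)) = 1/(-58187 + 113*(-44)) = 1/(-58187 - 4972) = 1/(-63159) = -1/63159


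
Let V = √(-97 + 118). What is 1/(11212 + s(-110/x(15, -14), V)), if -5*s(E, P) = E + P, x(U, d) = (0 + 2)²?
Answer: 160250/1797604363 + 20*√21/12583230541 ≈ 8.9154e-5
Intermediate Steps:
x(U, d) = 4 (x(U, d) = 2² = 4)
V = √21 ≈ 4.5826
s(E, P) = -E/5 - P/5 (s(E, P) = -(E + P)/5 = -E/5 - P/5)
1/(11212 + s(-110/x(15, -14), V)) = 1/(11212 + (-(-22)/4 - √21/5)) = 1/(11212 + (-⅕*(-55/2) - √21/5)) = 1/(11212 + (11/2 - √21/5)) = 1/(22435/2 - √21/5)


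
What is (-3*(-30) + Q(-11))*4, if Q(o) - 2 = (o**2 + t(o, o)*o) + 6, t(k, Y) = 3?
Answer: 744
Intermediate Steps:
Q(o) = 8 + o**2 + 3*o (Q(o) = 2 + ((o**2 + 3*o) + 6) = 2 + (6 + o**2 + 3*o) = 8 + o**2 + 3*o)
(-3*(-30) + Q(-11))*4 = (-3*(-30) + (8 + (-11)**2 + 3*(-11)))*4 = (90 + (8 + 121 - 33))*4 = (90 + 96)*4 = 186*4 = 744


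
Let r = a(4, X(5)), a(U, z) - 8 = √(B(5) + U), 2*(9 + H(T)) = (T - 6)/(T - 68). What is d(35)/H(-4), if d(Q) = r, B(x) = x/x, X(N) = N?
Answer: -576/643 - 72*√5/643 ≈ -1.1462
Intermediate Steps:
H(T) = -9 + (-6 + T)/(2*(-68 + T)) (H(T) = -9 + ((T - 6)/(T - 68))/2 = -9 + ((-6 + T)/(-68 + T))/2 = -9 + (-6 + T)/(2*(-68 + T)))
B(x) = 1
a(U, z) = 8 + √(1 + U)
r = 8 + √5 (r = 8 + √(1 + 4) = 8 + √5 ≈ 10.236)
d(Q) = 8 + √5
d(35)/H(-4) = (8 + √5)/(((1218 - 17*(-4))/(2*(-68 - 4)))) = (8 + √5)/(((½)*(1218 + 68)/(-72))) = (8 + √5)/(((½)*(-1/72)*1286)) = (8 + √5)/(-643/72) = (8 + √5)*(-72/643) = -576/643 - 72*√5/643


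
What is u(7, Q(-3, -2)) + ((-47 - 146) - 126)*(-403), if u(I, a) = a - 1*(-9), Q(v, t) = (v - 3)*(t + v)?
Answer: 128596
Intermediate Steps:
Q(v, t) = (-3 + v)*(t + v)
u(I, a) = 9 + a (u(I, a) = a + 9 = 9 + a)
u(7, Q(-3, -2)) + ((-47 - 146) - 126)*(-403) = (9 + ((-3)**2 - 3*(-2) - 3*(-3) - 2*(-3))) + ((-47 - 146) - 126)*(-403) = (9 + (9 + 6 + 9 + 6)) + (-193 - 126)*(-403) = (9 + 30) - 319*(-403) = 39 + 128557 = 128596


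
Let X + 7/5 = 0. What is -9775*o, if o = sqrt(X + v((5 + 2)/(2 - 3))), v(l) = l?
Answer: -1955*I*sqrt(210) ≈ -28331.0*I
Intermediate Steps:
X = -7/5 (X = -7/5 + 0 = -7/5 ≈ -1.4000)
o = I*sqrt(210)/5 (o = sqrt(-7/5 + (5 + 2)/(2 - 3)) = sqrt(-7/5 + 7/(-1)) = sqrt(-7/5 + 7*(-1)) = sqrt(-7/5 - 7) = sqrt(-42/5) = I*sqrt(210)/5 ≈ 2.8983*I)
-9775*o = -1955*I*sqrt(210)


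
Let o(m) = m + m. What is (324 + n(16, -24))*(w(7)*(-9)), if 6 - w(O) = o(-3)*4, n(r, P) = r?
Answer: -91800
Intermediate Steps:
o(m) = 2*m
w(O) = 30 (w(O) = 6 - 2*(-3)*4 = 6 - (-6)*4 = 6 - 1*(-24) = 6 + 24 = 30)
(324 + n(16, -24))*(w(7)*(-9)) = (324 + 16)*(30*(-9)) = 340*(-270) = -91800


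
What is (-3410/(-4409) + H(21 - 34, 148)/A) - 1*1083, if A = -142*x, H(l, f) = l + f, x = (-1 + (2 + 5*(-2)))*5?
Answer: -677545027/626078 ≈ -1082.2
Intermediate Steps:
x = -45 (x = (-1 + (2 - 10))*5 = (-1 - 8)*5 = -9*5 = -45)
H(l, f) = f + l
A = 6390 (A = -142*(-45) = 6390)
(-3410/(-4409) + H(21 - 34, 148)/A) - 1*1083 = (-3410/(-4409) + (148 + (21 - 34))/6390) - 1*1083 = (-3410*(-1/4409) + (148 - 13)*(1/6390)) - 1083 = (3410/4409 + 135*(1/6390)) - 1083 = (3410/4409 + 3/142) - 1083 = 497447/626078 - 1083 = -677545027/626078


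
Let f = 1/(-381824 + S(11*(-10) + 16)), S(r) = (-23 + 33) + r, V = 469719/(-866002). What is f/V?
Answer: 433001/89694721926 ≈ 4.8275e-6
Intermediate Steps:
V = -469719/866002 (V = 469719*(-1/866002) = -469719/866002 ≈ -0.54240)
S(r) = 10 + r
f = -1/381908 (f = 1/(-381824 + (10 + (11*(-10) + 16))) = 1/(-381824 + (10 + (-110 + 16))) = 1/(-381824 + (10 - 94)) = 1/(-381824 - 84) = 1/(-381908) = -1/381908 ≈ -2.6184e-6)
f/V = -1/(381908*(-469719/866002)) = -1/381908*(-866002/469719) = 433001/89694721926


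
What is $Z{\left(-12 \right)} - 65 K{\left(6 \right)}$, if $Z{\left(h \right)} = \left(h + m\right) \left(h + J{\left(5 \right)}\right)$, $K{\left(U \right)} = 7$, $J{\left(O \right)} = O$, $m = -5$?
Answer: $-336$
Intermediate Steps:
$Z{\left(h \right)} = \left(-5 + h\right) \left(5 + h\right)$ ($Z{\left(h \right)} = \left(h - 5\right) \left(h + 5\right) = \left(-5 + h\right) \left(5 + h\right)$)
$Z{\left(-12 \right)} - 65 K{\left(6 \right)} = \left(-25 + \left(-12\right)^{2}\right) - 455 = \left(-25 + 144\right) - 455 = 119 - 455 = -336$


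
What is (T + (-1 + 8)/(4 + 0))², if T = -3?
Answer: 25/16 ≈ 1.5625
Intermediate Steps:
(T + (-1 + 8)/(4 + 0))² = (-3 + (-1 + 8)/(4 + 0))² = (-3 + 7/4)² = (-5/4)² = 25/16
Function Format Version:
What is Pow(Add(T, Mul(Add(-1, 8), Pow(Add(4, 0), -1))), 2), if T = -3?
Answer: Rational(25, 16) ≈ 1.5625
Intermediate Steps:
Pow(Add(T, Mul(Add(-1, 8), Pow(Add(4, 0), -1))), 2) = Pow(Add(-3, Mul(Add(-1, 8), Pow(Add(4, 0), -1))), 2) = Pow(Add(-3, Mul(7, Pow(4, -1))), 2) = Pow(Add(-3, Mul(7, Rational(1, 4))), 2) = Pow(Add(-3, Rational(7, 4)), 2) = Pow(Rational(-5, 4), 2) = Rational(25, 16)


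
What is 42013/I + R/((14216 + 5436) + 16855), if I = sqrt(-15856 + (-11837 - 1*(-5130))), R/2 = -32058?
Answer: -21372/12169 - 42013*I*sqrt(2507)/7521 ≈ -1.7563 - 279.7*I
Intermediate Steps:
R = -64116 (R = 2*(-32058) = -64116)
I = 3*I*sqrt(2507) (I = sqrt(-15856 + (-11837 + 5130)) = sqrt(-15856 - 6707) = sqrt(-22563) = 3*I*sqrt(2507) ≈ 150.21*I)
42013/I + R/((14216 + 5436) + 16855) = 42013/((3*I*sqrt(2507))) - 64116/((14216 + 5436) + 16855) = 42013*(-I*sqrt(2507)/7521) - 64116/(19652 + 16855) = -42013*I*sqrt(2507)/7521 - 64116/36507 = -42013*I*sqrt(2507)/7521 - 64116*1/36507 = -42013*I*sqrt(2507)/7521 - 21372/12169 = -21372/12169 - 42013*I*sqrt(2507)/7521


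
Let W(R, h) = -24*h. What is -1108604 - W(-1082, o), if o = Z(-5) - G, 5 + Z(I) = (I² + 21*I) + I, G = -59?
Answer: -1109348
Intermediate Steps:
Z(I) = -5 + I² + 22*I (Z(I) = -5 + ((I² + 21*I) + I) = -5 + (I² + 22*I) = -5 + I² + 22*I)
o = -31 (o = (-5 + (-5)² + 22*(-5)) - 1*(-59) = (-5 + 25 - 110) + 59 = -90 + 59 = -31)
-1108604 - W(-1082, o) = -1108604 - (-24)*(-31) = -1108604 - 1*744 = -1108604 - 744 = -1109348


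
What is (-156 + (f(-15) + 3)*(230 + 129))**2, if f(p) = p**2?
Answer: 6674236416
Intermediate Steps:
(-156 + (f(-15) + 3)*(230 + 129))**2 = (-156 + ((-15)**2 + 3)*(230 + 129))**2 = (-156 + (225 + 3)*359)**2 = (-156 + 228*359)**2 = (-156 + 81852)**2 = 81696**2 = 6674236416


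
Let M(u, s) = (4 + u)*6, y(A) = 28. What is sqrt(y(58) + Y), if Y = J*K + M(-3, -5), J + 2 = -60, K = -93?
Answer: 10*sqrt(58) ≈ 76.158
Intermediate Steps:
J = -62 (J = -2 - 60 = -62)
M(u, s) = 24 + 6*u
Y = 5772 (Y = -62*(-93) + (24 + 6*(-3)) = 5766 + (24 - 18) = 5766 + 6 = 5772)
sqrt(y(58) + Y) = sqrt(28 + 5772) = sqrt(5800) = 10*sqrt(58)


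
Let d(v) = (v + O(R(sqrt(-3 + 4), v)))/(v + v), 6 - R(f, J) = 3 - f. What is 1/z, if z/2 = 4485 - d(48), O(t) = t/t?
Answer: 48/430511 ≈ 0.00011150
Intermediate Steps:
R(f, J) = 3 + f (R(f, J) = 6 - (3 - f) = 6 + (-3 + f) = 3 + f)
O(t) = 1
d(v) = (1 + v)/(2*v) (d(v) = (v + 1)/(v + v) = (1 + v)/((2*v)) = (1 + v)*(1/(2*v)) = (1 + v)/(2*v))
z = 430511/48 (z = 2*(4485 - (1 + 48)/(2*48)) = 2*(4485 - 49/(2*48)) = 2*(4485 - 1*49/96) = 2*(4485 - 49/96) = 2*(430511/96) = 430511/48 ≈ 8969.0)
1/z = 1/(430511/48) = 48/430511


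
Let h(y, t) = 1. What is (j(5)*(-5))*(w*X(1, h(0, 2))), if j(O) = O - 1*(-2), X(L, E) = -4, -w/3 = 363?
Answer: -152460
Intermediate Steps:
w = -1089 (w = -3*363 = -1089)
j(O) = 2 + O (j(O) = O + 2 = 2 + O)
(j(5)*(-5))*(w*X(1, h(0, 2))) = ((2 + 5)*(-5))*(-1089*(-4)) = (7*(-5))*4356 = -35*4356 = -152460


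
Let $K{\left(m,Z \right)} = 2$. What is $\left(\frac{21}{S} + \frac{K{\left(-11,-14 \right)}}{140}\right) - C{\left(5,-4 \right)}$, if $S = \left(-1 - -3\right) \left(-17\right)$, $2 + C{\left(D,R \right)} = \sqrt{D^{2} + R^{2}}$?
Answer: $\frac{831}{595} - \sqrt{41} \approx -5.0065$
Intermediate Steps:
$C{\left(D,R \right)} = -2 + \sqrt{D^{2} + R^{2}}$
$S = -34$ ($S = \left(-1 + 3\right) \left(-17\right) = 2 \left(-17\right) = -34$)
$\left(\frac{21}{S} + \frac{K{\left(-11,-14 \right)}}{140}\right) - C{\left(5,-4 \right)} = \left(\frac{21}{-34} + \frac{2}{140}\right) - \left(-2 + \sqrt{5^{2} + \left(-4\right)^{2}}\right) = \left(21 \left(- \frac{1}{34}\right) + 2 \cdot \frac{1}{140}\right) - \left(-2 + \sqrt{25 + 16}\right) = \left(- \frac{21}{34} + \frac{1}{70}\right) - \left(-2 + \sqrt{41}\right) = - \frac{359}{595} + \left(2 - \sqrt{41}\right) = \frac{831}{595} - \sqrt{41}$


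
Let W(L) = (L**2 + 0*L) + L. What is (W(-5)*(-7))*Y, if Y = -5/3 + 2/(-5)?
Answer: 868/3 ≈ 289.33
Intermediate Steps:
W(L) = L + L**2 (W(L) = (L**2 + 0) + L = L**2 + L = L + L**2)
Y = -31/15 (Y = -5*1/3 + 2*(-1/5) = -5/3 - 2/5 = -31/15 ≈ -2.0667)
(W(-5)*(-7))*Y = (-5*(1 - 5)*(-7))*(-31/15) = (-5*(-4)*(-7))*(-31/15) = (20*(-7))*(-31/15) = -140*(-31/15) = 868/3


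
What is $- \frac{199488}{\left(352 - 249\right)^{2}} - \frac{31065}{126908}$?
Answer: $- \frac{25646191689}{1346366972} \approx -19.048$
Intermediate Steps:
$- \frac{199488}{\left(352 - 249\right)^{2}} - \frac{31065}{126908} = - \frac{199488}{103^{2}} - \frac{31065}{126908} = - \frac{199488}{10609} - \frac{31065}{126908} = - \frac{25646191689}{1346366972}$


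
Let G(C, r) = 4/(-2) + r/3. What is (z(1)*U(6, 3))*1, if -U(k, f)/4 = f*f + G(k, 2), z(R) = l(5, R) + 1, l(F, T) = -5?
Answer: 368/3 ≈ 122.67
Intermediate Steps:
G(C, r) = -2 + r/3 (G(C, r) = 4*(-½) + r*(⅓) = -2 + r/3)
z(R) = -4 (z(R) = -5 + 1 = -4)
U(k, f) = 16/3 - 4*f² (U(k, f) = -4*(f*f + (-2 + (⅓)*2)) = -4*(f² + (-2 + ⅔)) = -4*(f² - 4/3) = -4*(-4/3 + f²) = 16/3 - 4*f²)
(z(1)*U(6, 3))*1 = -4*(16/3 - 4*3²)*1 = -4*(16/3 - 4*9)*1 = -4*(16/3 - 36)*1 = -4*(-92/3)*1 = (368/3)*1 = 368/3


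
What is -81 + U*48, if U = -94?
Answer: -4593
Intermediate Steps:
-81 + U*48 = -81 - 94*48 = -81 - 4512 = -4593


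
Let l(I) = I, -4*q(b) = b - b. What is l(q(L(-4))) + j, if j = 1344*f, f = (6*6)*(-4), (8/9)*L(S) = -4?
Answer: -193536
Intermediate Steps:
L(S) = -9/2 (L(S) = (9/8)*(-4) = -9/2)
f = -144 (f = 36*(-4) = -144)
q(b) = 0 (q(b) = -(b - b)/4 = -¼*0 = 0)
j = -193536 (j = 1344*(-144) = -193536)
l(q(L(-4))) + j = 0 - 193536 = -193536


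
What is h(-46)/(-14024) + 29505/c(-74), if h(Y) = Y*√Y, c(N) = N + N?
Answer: -29505/148 + 23*I*√46/7012 ≈ -199.36 + 0.022247*I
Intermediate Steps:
c(N) = 2*N
h(Y) = Y^(3/2)
h(-46)/(-14024) + 29505/c(-74) = (-46)^(3/2)/(-14024) + 29505/((2*(-74))) = -46*I*√46*(-1/14024) + 29505/(-148) = 23*I*√46/7012 + 29505*(-1/148) = 23*I*√46/7012 - 29505/148 = -29505/148 + 23*I*√46/7012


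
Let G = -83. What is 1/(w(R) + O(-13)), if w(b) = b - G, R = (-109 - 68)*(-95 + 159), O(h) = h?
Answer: -1/11258 ≈ -8.8826e-5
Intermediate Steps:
R = -11328 (R = -177*64 = -11328)
w(b) = 83 + b (w(b) = b - 1*(-83) = b + 83 = 83 + b)
1/(w(R) + O(-13)) = 1/((83 - 11328) - 13) = 1/(-11245 - 13) = 1/(-11258) = -1/11258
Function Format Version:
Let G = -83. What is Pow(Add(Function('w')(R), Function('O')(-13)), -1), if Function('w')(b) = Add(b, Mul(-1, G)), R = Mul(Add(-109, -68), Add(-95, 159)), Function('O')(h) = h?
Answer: Rational(-1, 11258) ≈ -8.8826e-5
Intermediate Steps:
R = -11328 (R = Mul(-177, 64) = -11328)
Function('w')(b) = Add(83, b) (Function('w')(b) = Add(b, Mul(-1, -83)) = Add(b, 83) = Add(83, b))
Pow(Add(Function('w')(R), Function('O')(-13)), -1) = Pow(Add(Add(83, -11328), -13), -1) = Pow(Add(-11245, -13), -1) = Pow(-11258, -1) = Rational(-1, 11258)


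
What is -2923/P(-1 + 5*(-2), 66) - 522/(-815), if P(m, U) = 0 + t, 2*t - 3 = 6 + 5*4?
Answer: -4749352/23635 ≈ -200.95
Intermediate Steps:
t = 29/2 (t = 3/2 + (6 + 5*4)/2 = 3/2 + (6 + 20)/2 = 3/2 + (½)*26 = 3/2 + 13 = 29/2 ≈ 14.500)
P(m, U) = 29/2 (P(m, U) = 0 + 29/2 = 29/2)
-2923/P(-1 + 5*(-2), 66) - 522/(-815) = -2923/29/2 - 522/(-815) = -2923*2/29 - 522*(-1/815) = -5846/29 + 522/815 = -4749352/23635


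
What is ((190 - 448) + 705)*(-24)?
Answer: -10728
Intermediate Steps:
((190 - 448) + 705)*(-24) = (-258 + 705)*(-24) = 447*(-24) = -10728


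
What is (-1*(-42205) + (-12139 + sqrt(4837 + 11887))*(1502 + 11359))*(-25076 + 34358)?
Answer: -1448711113668 + 238751604*sqrt(4181) ≈ -1.4333e+12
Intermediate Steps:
(-1*(-42205) + (-12139 + sqrt(4837 + 11887))*(1502 + 11359))*(-25076 + 34358) = (42205 + (-12139 + sqrt(16724))*12861)*9282 = (42205 + (-12139 + 2*sqrt(4181))*12861)*9282 = (42205 + (-156119679 + 25722*sqrt(4181)))*9282 = (-156077474 + 25722*sqrt(4181))*9282 = -1448711113668 + 238751604*sqrt(4181)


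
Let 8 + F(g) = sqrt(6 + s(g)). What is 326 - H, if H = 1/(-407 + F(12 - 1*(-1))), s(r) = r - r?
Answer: 56143809/172219 + sqrt(6)/172219 ≈ 326.00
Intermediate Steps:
s(r) = 0
F(g) = -8 + sqrt(6) (F(g) = -8 + sqrt(6 + 0) = -8 + sqrt(6))
H = 1/(-415 + sqrt(6)) (H = 1/(-407 + (-8 + sqrt(6))) = 1/(-415 + sqrt(6)) ≈ -0.0024239)
326 - H = 326 - (-415/172219 - sqrt(6)/172219) = 326 + (415/172219 + sqrt(6)/172219) = 56143809/172219 + sqrt(6)/172219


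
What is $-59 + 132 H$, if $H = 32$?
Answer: $4165$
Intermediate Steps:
$-59 + 132 H = -59 + 132 \cdot 32 = -59 + 4224 = 4165$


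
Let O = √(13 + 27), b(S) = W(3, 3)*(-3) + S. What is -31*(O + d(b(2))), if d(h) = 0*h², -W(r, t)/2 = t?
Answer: -62*√10 ≈ -196.06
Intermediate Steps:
W(r, t) = -2*t
b(S) = 18 + S (b(S) = -2*3*(-3) + S = -6*(-3) + S = 18 + S)
O = 2*√10 (O = √40 = 2*√10 ≈ 6.3246)
d(h) = 0
-31*(O + d(b(2))) = -31*(2*√10 + 0) = -62*√10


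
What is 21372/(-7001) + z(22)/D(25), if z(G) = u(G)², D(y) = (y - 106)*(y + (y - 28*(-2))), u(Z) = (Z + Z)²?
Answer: -13211960044/30055293 ≈ -439.59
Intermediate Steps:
u(Z) = 4*Z² (u(Z) = (2*Z)² = 4*Z²)
D(y) = (-106 + y)*(56 + 2*y) (D(y) = (-106 + y)*(y + (y - 1*(-56))) = (-106 + y)*(y + (y + 56)) = (-106 + y)*(y + (56 + y)) = (-106 + y)*(56 + 2*y))
z(G) = 16*G⁴ (z(G) = (4*G²)² = 16*G⁴)
21372/(-7001) + z(22)/D(25) = 21372/(-7001) + (16*22⁴)/(-5936 - 156*25 + 2*25²) = 21372*(-1/7001) + (16*234256)/(-5936 - 3900 + 2*625) = -21372/7001 + 3748096/(-5936 - 3900 + 1250) = -21372/7001 + 3748096/(-8586) = -21372/7001 + 3748096*(-1/8586) = -21372/7001 - 1874048/4293 = -13211960044/30055293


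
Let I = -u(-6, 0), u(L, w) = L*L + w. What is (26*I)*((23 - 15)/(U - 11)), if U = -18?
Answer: 7488/29 ≈ 258.21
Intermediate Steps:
u(L, w) = w + L² (u(L, w) = L² + w = w + L²)
I = -36 (I = -(0 + (-6)²) = -(0 + 36) = -1*36 = -36)
(26*I)*((23 - 15)/(U - 11)) = (26*(-36))*((23 - 15)/(-18 - 11)) = -7488/(-29) = -7488*(-1)/29 = -936*(-8/29) = 7488/29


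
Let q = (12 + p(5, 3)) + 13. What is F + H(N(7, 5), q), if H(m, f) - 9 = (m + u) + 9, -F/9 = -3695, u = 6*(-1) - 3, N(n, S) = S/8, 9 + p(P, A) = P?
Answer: 266117/8 ≈ 33265.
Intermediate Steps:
p(P, A) = -9 + P
N(n, S) = S/8 (N(n, S) = S*(1/8) = S/8)
u = -9 (u = -6 - 3 = -9)
F = 33255 (F = -9*(-3695) = 33255)
q = 21 (q = (12 + (-9 + 5)) + 13 = (12 - 4) + 13 = 8 + 13 = 21)
H(m, f) = 9 + m (H(m, f) = 9 + ((m - 9) + 9) = 9 + ((-9 + m) + 9) = 9 + m)
F + H(N(7, 5), q) = 33255 + (9 + (1/8)*5) = 33255 + (9 + 5/8) = 33255 + 77/8 = 266117/8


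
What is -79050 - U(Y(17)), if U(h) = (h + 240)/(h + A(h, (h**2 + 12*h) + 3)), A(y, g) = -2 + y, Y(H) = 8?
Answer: -553474/7 ≈ -79068.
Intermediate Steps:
U(h) = (240 + h)/(-2 + 2*h) (U(h) = (h + 240)/(h + (-2 + h)) = (240 + h)/(-2 + 2*h))
-79050 - U(Y(17)) = -79050 - (240 + 8)/(2*(-1 + 8)) = -79050 - 248/(2*7) = -79050 - 1*124/7 = -79050 - 124/7 = -553474/7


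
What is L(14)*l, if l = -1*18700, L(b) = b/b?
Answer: -18700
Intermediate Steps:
L(b) = 1
l = -18700
L(14)*l = 1*(-18700) = -18700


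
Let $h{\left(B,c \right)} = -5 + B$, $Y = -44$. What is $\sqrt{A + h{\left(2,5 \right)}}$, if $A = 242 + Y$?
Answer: $\sqrt{195} \approx 13.964$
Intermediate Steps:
$A = 198$ ($A = 242 - 44 = 198$)
$\sqrt{A + h{\left(2,5 \right)}} = \sqrt{198 + \left(-5 + 2\right)} = \sqrt{198 - 3} = \sqrt{195}$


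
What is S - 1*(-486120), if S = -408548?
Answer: 77572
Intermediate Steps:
S - 1*(-486120) = -408548 - 1*(-486120) = -408548 + 486120 = 77572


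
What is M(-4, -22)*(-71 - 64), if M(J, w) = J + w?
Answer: 3510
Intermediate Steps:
M(-4, -22)*(-71 - 64) = (-4 - 22)*(-71 - 64) = -26*(-135) = 3510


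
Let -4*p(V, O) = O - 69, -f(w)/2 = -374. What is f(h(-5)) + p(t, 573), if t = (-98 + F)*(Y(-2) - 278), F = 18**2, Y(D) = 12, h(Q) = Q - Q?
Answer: 622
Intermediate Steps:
h(Q) = 0
f(w) = 748 (f(w) = -2*(-374) = 748)
F = 324
t = -60116 (t = (-98 + 324)*(12 - 278) = 226*(-266) = -60116)
p(V, O) = 69/4 - O/4 (p(V, O) = -(O - 69)/4 = -(-69 + O)/4 = 69/4 - O/4)
f(h(-5)) + p(t, 573) = 748 + (69/4 - 1/4*573) = 748 + (69/4 - 573/4) = 748 - 126 = 622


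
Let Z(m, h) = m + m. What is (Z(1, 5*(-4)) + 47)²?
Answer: 2401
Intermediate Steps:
Z(m, h) = 2*m
(Z(1, 5*(-4)) + 47)² = (2*1 + 47)² = (2 + 47)² = 49² = 2401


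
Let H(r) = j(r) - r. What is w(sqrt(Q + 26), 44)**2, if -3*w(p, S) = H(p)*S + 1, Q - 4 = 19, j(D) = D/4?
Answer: 52900/9 ≈ 5877.8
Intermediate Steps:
j(D) = D/4 (j(D) = D*(1/4) = D/4)
Q = 23 (Q = 4 + 19 = 23)
H(r) = -3*r/4 (H(r) = r/4 - r = -3*r/4)
w(p, S) = -1/3 + S*p/4 (w(p, S) = -((-3*p/4)*S + 1)/3 = -(-3*S*p/4 + 1)/3 = -(1 - 3*S*p/4)/3 = -1/3 + S*p/4)
w(sqrt(Q + 26), 44)**2 = (-1/3 + (1/4)*44*sqrt(23 + 26))**2 = (-1/3 + (1/4)*44*sqrt(49))**2 = (-1/3 + (1/4)*44*7)**2 = (-1/3 + 77)**2 = (230/3)**2 = 52900/9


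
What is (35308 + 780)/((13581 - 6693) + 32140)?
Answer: 9022/9757 ≈ 0.92467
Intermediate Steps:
(35308 + 780)/((13581 - 6693) + 32140) = 36088/(6888 + 32140) = 36088/39028 = 36088*(1/39028) = 9022/9757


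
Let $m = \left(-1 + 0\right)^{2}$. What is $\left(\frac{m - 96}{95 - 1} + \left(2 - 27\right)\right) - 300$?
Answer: $- \frac{30645}{94} \approx -326.01$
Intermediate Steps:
$m = 1$ ($m = \left(-1\right)^{2} = 1$)
$\left(\frac{m - 96}{95 - 1} + \left(2 - 27\right)\right) - 300 = \left(\frac{1 - 96}{95 - 1} + \left(2 - 27\right)\right) - 300 = \left(\frac{1 - 96}{94} + \left(2 - 27\right)\right) - 300 = \left(\left(-95\right) \frac{1}{94} - 25\right) - 300 = \left(- \frac{95}{94} - 25\right) - 300 = - \frac{2445}{94} - 300 = - \frac{30645}{94}$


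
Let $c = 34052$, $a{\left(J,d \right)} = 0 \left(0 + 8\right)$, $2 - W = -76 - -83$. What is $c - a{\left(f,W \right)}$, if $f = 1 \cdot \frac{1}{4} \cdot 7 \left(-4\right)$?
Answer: $34052$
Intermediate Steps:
$f = -7$ ($f = 1 \cdot \frac{1}{4} \cdot 7 \left(-4\right) = \frac{1}{4} \cdot 7 \left(-4\right) = \frac{7}{4} \left(-4\right) = -7$)
$W = -5$ ($W = 2 - \left(-76 - -83\right) = 2 - \left(-76 + 83\right) = 2 - 7 = -5$)
$a{\left(J,d \right)} = 0$ ($a{\left(J,d \right)} = 0 \cdot 8 = 0$)
$c - a{\left(f,W \right)} = 34052 - 0 = 34052 + 0 = 34052$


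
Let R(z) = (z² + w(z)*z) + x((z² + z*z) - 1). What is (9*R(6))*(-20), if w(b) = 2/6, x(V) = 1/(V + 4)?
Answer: -34212/5 ≈ -6842.4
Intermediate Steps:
x(V) = 1/(4 + V)
w(b) = ⅓ (w(b) = 2*(⅙) = ⅓)
R(z) = z² + 1/(3 + 2*z²) + z/3 (R(z) = (z² + z/3) + 1/(4 + ((z² + z*z) - 1)) = (z² + z/3) + 1/(4 + ((z² + z²) - 1)) = (z² + z/3) + 1/(4 + (2*z² - 1)) = (z² + z/3) + 1/(4 + (-1 + 2*z²)) = (z² + z/3) + 1/(3 + 2*z²) = z² + 1/(3 + 2*z²) + z/3)
(9*R(6))*(-20) = (9*((3 + 6*(1 + 3*6)*(3 + 2*6²))/(3*(3 + 2*6²))))*(-20) = (9*((3 + 6*(1 + 18)*(3 + 2*36))/(3*(3 + 2*36))))*(-20) = (9*((3 + 6*19*(3 + 72))/(3*(3 + 72))))*(-20) = (9*((⅓)*(3 + 6*19*75)/75))*(-20) = (9*((⅓)*(1/75)*(3 + 8550)))*(-20) = (9*((⅓)*(1/75)*8553))*(-20) = (9*(2851/75))*(-20) = (8553/25)*(-20) = -34212/5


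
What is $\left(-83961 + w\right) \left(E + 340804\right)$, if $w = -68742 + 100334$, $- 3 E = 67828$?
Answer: $- \frac{49990609496}{3} \approx -1.6664 \cdot 10^{10}$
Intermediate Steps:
$E = - \frac{67828}{3}$ ($E = \left(- \frac{1}{3}\right) 67828 = - \frac{67828}{3} \approx -22609.0$)
$w = 31592$
$\left(-83961 + w\right) \left(E + 340804\right) = \left(-83961 + 31592\right) \left(- \frac{67828}{3} + 340804\right) = \left(-52369\right) \frac{954584}{3} = - \frac{49990609496}{3}$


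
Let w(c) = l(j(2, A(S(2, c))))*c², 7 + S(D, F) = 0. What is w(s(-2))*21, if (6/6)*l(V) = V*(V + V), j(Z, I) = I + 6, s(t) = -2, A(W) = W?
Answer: 168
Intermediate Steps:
S(D, F) = -7 (S(D, F) = -7 + 0 = -7)
j(Z, I) = 6 + I
l(V) = 2*V² (l(V) = V*(V + V) = V*(2*V) = 2*V²)
w(c) = 2*c² (w(c) = (2*(6 - 7)²)*c² = (2*(-1)²)*c² = (2*1)*c² = 2*c²)
w(s(-2))*21 = (2*(-2)²)*21 = (2*4)*21 = 8*21 = 168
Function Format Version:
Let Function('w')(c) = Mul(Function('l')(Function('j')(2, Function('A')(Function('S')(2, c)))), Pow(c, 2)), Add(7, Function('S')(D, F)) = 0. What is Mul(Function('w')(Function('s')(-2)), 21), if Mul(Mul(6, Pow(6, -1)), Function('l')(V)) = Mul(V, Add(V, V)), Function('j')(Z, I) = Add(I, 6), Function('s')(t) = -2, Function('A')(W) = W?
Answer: 168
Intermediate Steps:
Function('S')(D, F) = -7 (Function('S')(D, F) = Add(-7, 0) = -7)
Function('j')(Z, I) = Add(6, I)
Function('l')(V) = Mul(2, Pow(V, 2)) (Function('l')(V) = Mul(V, Add(V, V)) = Mul(V, Mul(2, V)) = Mul(2, Pow(V, 2)))
Function('w')(c) = Mul(2, Pow(c, 2)) (Function('w')(c) = Mul(Mul(2, Pow(Add(6, -7), 2)), Pow(c, 2)) = Mul(Mul(2, Pow(-1, 2)), Pow(c, 2)) = Mul(Mul(2, 1), Pow(c, 2)) = Mul(2, Pow(c, 2)))
Mul(Function('w')(Function('s')(-2)), 21) = Mul(Mul(2, Pow(-2, 2)), 21) = Mul(Mul(2, 4), 21) = Mul(8, 21) = 168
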